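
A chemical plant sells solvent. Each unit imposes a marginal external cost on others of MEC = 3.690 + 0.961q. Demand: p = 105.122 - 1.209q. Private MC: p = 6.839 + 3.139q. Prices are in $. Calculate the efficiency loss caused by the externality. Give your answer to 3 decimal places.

Market equilibrium (private): 6.839 + 3.139q = 105.122 - 1.209q → q_m = 22.6042.
Social marginal cost = private MC + MEC = 10.529 + 4.100q.
Set SMC = demand: 10.529 + 4.100q = 105.122 - 1.209q → q* = 17.8175.
Between q* and q_m the wedge SMC − demand runs linearly from 0 to MEC(q_m), so the loss is a triangle.
DWL = ½ × 4.7867 × 25.4126 = 60.8212.

DWL = $60.821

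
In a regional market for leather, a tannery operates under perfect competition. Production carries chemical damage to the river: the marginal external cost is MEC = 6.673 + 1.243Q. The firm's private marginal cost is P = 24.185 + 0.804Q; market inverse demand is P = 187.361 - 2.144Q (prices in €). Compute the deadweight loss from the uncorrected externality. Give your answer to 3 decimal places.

DWL = €679.605

Market equilibrium (private): 24.185 + 0.804Q = 187.361 - 2.144Q → Q_m = 55.3514.
Social marginal cost = private MC + MEC = 30.858 + 2.047Q.
Set SMC = demand: 30.858 + 2.047Q = 187.361 - 2.144Q → Q* = 37.3426.
Height of the DWL triangle at Q_m is SMC(Q_m) − demand(Q_m) = MEC(Q_m) = 75.4748.
DWL = ½ × 18.0088 × 75.4748 = 679.6053.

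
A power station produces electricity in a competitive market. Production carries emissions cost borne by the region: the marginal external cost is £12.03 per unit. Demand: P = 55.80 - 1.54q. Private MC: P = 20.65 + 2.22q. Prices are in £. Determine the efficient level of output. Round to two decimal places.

Social marginal cost = private MC + MEC = 32.68 + 2.22q.
Set SMC = demand: 32.68 + 2.22q = 55.80 - 1.54q → q* = 6.1489.

q* = 6.15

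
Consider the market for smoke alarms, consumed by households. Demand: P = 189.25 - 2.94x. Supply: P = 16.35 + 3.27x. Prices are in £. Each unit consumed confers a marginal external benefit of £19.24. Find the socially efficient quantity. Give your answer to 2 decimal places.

Social marginal benefit = demand + MEB = 208.49 - 2.94x.
Set SMB = MC: 208.49 - 2.94x = 16.35 + 3.27x → x* = 30.9404.

x* = 30.94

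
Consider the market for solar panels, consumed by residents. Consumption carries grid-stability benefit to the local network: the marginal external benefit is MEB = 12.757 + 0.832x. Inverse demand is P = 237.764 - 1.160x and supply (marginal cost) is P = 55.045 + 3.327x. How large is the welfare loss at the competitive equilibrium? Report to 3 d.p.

DWL = 297.546

Market equilibrium (private): 55.045 + 3.327x = 237.764 - 1.160x → x_m = 40.7219.
Social marginal benefit = demand + MEB = 250.521 - 0.328x.
Set SMB = MC: 250.521 - 0.328x = 55.045 + 3.327x → x* = 53.4818.
Between x* and x_m the wedge SMB − MC runs linearly from 0 to MEB(x_m), so the loss is a triangle.
DWL = ½ × 12.7599 × 46.6376 = 297.5456.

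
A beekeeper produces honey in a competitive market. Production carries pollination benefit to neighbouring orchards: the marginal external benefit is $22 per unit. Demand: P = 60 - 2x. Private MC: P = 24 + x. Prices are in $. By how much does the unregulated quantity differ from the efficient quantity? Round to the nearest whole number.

Market equilibrium (private): 24 + x = 60 - 2x → x_m = 12.0000.
Social marginal cost = private MC − MEB = 2 + x.
Set SMC = demand: 2 + x = 60 - 2x → x* = 19.3333.
Gap = |12.0000 − 19.3333| = 7.3333.

7 units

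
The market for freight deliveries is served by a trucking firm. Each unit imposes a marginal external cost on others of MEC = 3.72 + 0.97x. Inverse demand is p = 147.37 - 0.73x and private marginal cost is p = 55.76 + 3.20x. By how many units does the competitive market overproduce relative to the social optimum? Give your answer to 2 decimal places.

Market equilibrium (private): 55.76 + 3.20x = 147.37 - 0.73x → x_m = 23.3104.
Social marginal cost = private MC + MEC = 59.48 + 4.17x.
Set SMC = demand: 59.48 + 4.17x = 147.37 - 0.73x → x* = 17.9367.
Gap = |23.3104 − 17.9367| = 5.3737.

5.37 units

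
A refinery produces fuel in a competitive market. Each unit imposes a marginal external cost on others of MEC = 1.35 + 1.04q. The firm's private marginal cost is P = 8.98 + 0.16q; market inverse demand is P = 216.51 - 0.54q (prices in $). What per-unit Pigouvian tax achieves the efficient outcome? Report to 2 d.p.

Social marginal cost = private MC + MEC = 10.33 + 1.20q.
Set SMC = demand: 10.33 + 1.20q = 216.51 - 0.54q → q* = 118.4943.
The Pigouvian tax equals MEC at q*: 1.35 + 1.04×118.4943 = 124.5841.

tax = $124.58 per unit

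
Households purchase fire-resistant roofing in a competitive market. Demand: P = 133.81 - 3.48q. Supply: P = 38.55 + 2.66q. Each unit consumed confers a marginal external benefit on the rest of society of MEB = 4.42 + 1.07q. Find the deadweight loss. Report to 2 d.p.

Market equilibrium (private): 38.55 + 2.66q = 133.81 - 3.48q → q_m = 15.5147.
Social marginal benefit = demand + MEB = 138.23 - 2.41q.
Set SMB = MC: 138.23 - 2.41q = 38.55 + 2.66q → q* = 19.6607.
Height of the DWL triangle at q_m is SMB(q_m) − MC(q_m) = MEB(q_m) = 21.0207.
DWL = ½ × 4.1460 × 21.0207 = 43.5759.

DWL = 43.58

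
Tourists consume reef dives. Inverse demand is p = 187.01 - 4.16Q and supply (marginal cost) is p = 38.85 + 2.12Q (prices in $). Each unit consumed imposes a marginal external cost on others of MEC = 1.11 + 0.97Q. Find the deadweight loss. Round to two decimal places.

DWL = $39.71

Market equilibrium (private): 38.85 + 2.12Q = 187.01 - 4.16Q → Q_m = 23.5924.
Social marginal benefit = demand − MEC = 185.90 - 5.13Q.
Set SMB = MC: 185.90 - 5.13Q = 38.85 + 2.12Q → Q* = 20.2828.
Between Q* and Q_m the wedge MC − SMB runs linearly from 0 to MEC(Q_m), so the loss is a triangle.
DWL = ½ × 3.3096 × 23.9946 = 39.7063.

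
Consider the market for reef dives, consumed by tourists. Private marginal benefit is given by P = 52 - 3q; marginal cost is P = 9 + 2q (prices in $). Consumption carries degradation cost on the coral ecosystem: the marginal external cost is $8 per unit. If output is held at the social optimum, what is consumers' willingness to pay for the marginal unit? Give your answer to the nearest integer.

Social marginal benefit = demand − MEC = 44 - 3q.
Set SMB = MC: 44 - 3q = 9 + 2q → q* = 7.0000.
Consumer price on the demand curve at q*: 52 − 3×7.0000 = 31.0000.

P = $31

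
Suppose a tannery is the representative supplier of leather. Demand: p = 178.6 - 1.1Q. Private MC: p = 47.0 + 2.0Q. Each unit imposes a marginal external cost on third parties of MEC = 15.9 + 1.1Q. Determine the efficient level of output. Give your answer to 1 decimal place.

Social marginal cost = private MC + MEC = 62.9 + 3.1Q.
Set SMC = demand: 62.9 + 3.1Q = 178.6 - 1.1Q → Q* = 27.5476.

Q* = 27.5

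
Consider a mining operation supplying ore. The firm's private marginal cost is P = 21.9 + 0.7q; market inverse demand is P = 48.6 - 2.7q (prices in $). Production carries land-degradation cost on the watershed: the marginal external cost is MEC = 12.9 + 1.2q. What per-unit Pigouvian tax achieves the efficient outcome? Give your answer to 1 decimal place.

Social marginal cost = private MC + MEC = 34.8 + 1.9q.
Set SMC = demand: 34.8 + 1.9q = 48.6 - 2.7q → q* = 3.0000.
The Pigouvian tax equals MEC at q*: 12.9 + 1.2×3.0000 = 16.5000.

tax = $16.5 per unit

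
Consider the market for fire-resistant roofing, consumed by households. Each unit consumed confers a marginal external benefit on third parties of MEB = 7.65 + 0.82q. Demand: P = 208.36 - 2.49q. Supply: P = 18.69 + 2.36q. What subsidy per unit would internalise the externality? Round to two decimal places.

subsidy = 47.80 per unit

Social marginal benefit = demand + MEB = 216.01 - 1.67q.
Set SMB = MC: 216.01 - 1.67q = 18.69 + 2.36q → q* = 48.9628.
The Pigouvian subsidy equals MEB at q*: 7.65 + 0.82×48.9628 = 47.7995.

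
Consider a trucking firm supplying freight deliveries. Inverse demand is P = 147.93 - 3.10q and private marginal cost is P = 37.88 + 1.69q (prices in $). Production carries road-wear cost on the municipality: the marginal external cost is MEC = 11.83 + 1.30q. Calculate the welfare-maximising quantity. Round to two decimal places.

q* = 16.13

Social marginal cost = private MC + MEC = 49.71 + 2.99q.
Set SMC = demand: 49.71 + 2.99q = 147.93 - 3.10q → q* = 16.1281.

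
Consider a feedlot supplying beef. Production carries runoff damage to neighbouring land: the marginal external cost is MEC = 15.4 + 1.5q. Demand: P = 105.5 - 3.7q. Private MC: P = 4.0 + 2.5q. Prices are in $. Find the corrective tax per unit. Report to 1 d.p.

Social marginal cost = private MC + MEC = 19.4 + 4.0q.
Set SMC = demand: 19.4 + 4.0q = 105.5 - 3.7q → q* = 11.1818.
The Pigouvian tax equals MEC at q*: 15.4 + 1.5×11.1818 = 32.1727.

tax = $32.2 per unit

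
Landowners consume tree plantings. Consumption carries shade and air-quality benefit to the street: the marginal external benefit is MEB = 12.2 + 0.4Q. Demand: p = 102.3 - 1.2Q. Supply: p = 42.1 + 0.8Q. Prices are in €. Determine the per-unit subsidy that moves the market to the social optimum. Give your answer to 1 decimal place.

subsidy = €30.3 per unit

Social marginal benefit = demand + MEB = 114.5 - 0.8Q.
Set SMB = MC: 114.5 - 0.8Q = 42.1 + 0.8Q → Q* = 45.2500.
The Pigouvian subsidy equals MEB at Q*: 12.2 + 0.4×45.2500 = 30.3000.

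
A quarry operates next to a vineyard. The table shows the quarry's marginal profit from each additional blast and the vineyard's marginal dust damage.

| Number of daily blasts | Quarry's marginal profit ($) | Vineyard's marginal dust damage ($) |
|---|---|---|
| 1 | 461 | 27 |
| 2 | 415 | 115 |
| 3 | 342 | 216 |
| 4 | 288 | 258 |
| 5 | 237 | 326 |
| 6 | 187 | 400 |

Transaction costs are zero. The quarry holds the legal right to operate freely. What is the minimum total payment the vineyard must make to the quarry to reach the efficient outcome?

$424

Left alone the quarry would choose level 6 (marginal profit stays positive).
Efficient level: k* = 4 (marginal profit ≥ marginal dust damage through 4).
The vineyard must at least cover the quarry's forgone profit from cutting 6→4: 237 + 187 = 424.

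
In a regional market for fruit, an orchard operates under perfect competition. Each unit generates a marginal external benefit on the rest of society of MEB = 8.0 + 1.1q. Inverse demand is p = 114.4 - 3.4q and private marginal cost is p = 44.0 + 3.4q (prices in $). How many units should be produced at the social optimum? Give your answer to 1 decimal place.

Social marginal cost = private MC − MEB = 36.0 + 2.3q.
Set SMC = demand: 36.0 + 2.3q = 114.4 - 3.4q → q* = 13.7544.

q* = 13.8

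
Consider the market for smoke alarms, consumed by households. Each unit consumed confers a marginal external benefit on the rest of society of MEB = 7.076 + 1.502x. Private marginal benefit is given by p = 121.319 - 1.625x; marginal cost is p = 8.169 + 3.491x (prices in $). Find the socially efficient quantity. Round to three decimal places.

Social marginal benefit = demand + MEB = 128.395 - 0.123x.
Set SMB = MC: 128.395 - 0.123x = 8.169 + 3.491x → x* = 33.2667.

x* = 33.267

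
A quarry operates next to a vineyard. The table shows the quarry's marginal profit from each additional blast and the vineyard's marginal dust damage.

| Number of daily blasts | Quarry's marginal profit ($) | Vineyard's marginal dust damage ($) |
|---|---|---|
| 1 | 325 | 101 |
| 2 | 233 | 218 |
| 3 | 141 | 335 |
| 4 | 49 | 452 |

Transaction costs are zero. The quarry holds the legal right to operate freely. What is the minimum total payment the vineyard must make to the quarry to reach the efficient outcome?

Left alone the quarry would choose level 4 (marginal profit stays positive).
Efficient level: k* = 2 (marginal profit ≥ marginal dust damage through 2).
The vineyard must at least cover the quarry's forgone profit from cutting 4→2: 141 + 49 = 190.

$190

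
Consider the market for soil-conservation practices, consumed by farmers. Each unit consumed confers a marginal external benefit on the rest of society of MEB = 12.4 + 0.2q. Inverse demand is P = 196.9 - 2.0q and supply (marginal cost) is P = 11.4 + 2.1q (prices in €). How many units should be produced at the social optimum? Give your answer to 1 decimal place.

Social marginal benefit = demand + MEB = 209.3 - 1.8q.
Set SMB = MC: 209.3 - 1.8q = 11.4 + 2.1q → q* = 50.7436.

q* = 50.7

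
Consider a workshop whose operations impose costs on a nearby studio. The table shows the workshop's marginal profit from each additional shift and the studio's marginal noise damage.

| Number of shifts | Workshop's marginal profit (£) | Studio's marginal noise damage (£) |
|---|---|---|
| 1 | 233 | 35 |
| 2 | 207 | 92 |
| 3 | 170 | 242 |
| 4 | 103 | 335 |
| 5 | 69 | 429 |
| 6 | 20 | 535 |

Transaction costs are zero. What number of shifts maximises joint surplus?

2

Bargaining reaches the level where marginal profit last exceeds marginal noise damage.
That holds through level 2 (207 ≥ 92) but not at 3 (170 < 242).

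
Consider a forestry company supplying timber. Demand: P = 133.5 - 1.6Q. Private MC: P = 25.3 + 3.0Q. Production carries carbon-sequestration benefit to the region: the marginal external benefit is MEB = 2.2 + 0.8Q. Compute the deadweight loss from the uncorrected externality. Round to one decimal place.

DWL = 58.1

Market equilibrium (private): 25.3 + 3.0Q = 133.5 - 1.6Q → Q_m = 23.5217.
Social marginal cost = private MC − MEB = 23.1 + 2.2Q.
Set SMC = demand: 23.1 + 2.2Q = 133.5 - 1.6Q → Q* = 29.0526.
The welfare-loss triangle has base |Q_m − Q*| and height MEB(Q_m) (the vertical gap between SMC and demand is zero at Q* and MEB at Q_m).
DWL = ½ × 5.5309 × 21.0174 = 58.1226.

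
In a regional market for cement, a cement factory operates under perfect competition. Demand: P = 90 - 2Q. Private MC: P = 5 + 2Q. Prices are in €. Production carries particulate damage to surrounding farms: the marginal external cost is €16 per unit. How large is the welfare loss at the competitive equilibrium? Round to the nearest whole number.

DWL = €32

Market equilibrium (private): 5 + 2Q = 90 - 2Q → Q_m = 21.2500.
Social marginal cost = private MC + MEC = 21 + 2Q.
Set SMC = demand: 21 + 2Q = 90 - 2Q → Q* = 17.2500.
The loss is the area between SMC and demand from Q* to Q_m; with linear curves that's a triangle of height MEC(Q_m).
DWL = ½ × 4.0000 × 16.0000 = 32.0000.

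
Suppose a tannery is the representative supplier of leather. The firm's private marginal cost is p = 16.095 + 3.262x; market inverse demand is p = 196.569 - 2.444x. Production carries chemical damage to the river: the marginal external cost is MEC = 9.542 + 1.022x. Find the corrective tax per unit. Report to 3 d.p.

tax = 35.507 per unit

Social marginal cost = private MC + MEC = 25.637 + 4.284x.
Set SMC = demand: 25.637 + 4.284x = 196.569 - 2.444x → x* = 25.4061.
The Pigouvian tax equals MEC at x*: 9.542 + 1.022×25.4061 = 35.5070.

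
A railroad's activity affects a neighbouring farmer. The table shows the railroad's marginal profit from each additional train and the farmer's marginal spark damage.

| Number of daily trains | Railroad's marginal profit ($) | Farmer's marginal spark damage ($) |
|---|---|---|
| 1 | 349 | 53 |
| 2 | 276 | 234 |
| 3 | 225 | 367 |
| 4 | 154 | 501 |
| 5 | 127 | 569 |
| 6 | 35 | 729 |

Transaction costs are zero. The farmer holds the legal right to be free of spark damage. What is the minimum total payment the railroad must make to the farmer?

Efficient level: marginal profit ≥ marginal spark damage through level 2, so k* = 2.
With the farmer holding the right, the railroad must at least compensate total damage at k*: 53 + 234 = 287.

$287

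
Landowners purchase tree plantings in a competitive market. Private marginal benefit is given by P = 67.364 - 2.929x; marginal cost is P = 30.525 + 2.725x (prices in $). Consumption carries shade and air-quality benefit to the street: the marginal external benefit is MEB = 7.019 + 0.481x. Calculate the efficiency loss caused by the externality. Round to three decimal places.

DWL = $9.964

Market equilibrium (private): 30.525 + 2.725x = 67.364 - 2.929x → x_m = 6.5156.
Social marginal benefit = demand + MEB = 74.383 - 2.448x.
Set SMB = MC: 74.383 - 2.448x = 30.525 + 2.725x → x* = 8.4783.
The loss is the area between SMB and MC from x* to x_m; with linear curves that's a triangle of height MEB(x_m).
DWL = ½ × 1.9627 × 10.1530 = 9.9636.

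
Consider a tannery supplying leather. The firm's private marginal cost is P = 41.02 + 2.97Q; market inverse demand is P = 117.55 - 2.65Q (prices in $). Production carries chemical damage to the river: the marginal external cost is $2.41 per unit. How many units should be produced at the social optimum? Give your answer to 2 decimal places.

Social marginal cost = private MC + MEC = 43.43 + 2.97Q.
Set SMC = demand: 43.43 + 2.97Q = 117.55 - 2.65Q → Q* = 13.1886.

Q* = 13.19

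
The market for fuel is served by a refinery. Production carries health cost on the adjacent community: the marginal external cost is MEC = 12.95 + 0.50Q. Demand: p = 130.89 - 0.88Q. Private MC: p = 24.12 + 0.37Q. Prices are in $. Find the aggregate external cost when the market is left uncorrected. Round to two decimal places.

$2930.11

Market equilibrium (private): 24.12 + 0.37Q = 130.89 - 0.88Q → Q_m = 85.4160.
Total external cost = ∫₀^{Q_m} (12.95 + 0.50Q) dQ = 12.95×85.4160 + ½×0.50×85.4160² = 2930.1105.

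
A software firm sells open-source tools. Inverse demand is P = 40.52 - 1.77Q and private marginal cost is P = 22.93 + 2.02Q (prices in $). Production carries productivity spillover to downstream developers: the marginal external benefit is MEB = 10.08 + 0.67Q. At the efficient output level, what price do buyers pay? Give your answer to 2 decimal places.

P = $24.82

Social marginal cost = private MC − MEB = 12.85 + 1.35Q.
Set SMC = demand: 12.85 + 1.35Q = 40.52 - 1.77Q → Q* = 8.8686.
Consumer price on the demand curve at Q*: 40.52 − 1.77×8.8686 = 24.8226.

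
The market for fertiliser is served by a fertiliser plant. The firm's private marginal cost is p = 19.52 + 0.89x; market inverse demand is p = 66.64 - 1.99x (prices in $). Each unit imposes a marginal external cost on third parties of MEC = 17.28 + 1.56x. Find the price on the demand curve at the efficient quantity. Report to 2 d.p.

Social marginal cost = private MC + MEC = 36.80 + 2.45x.
Set SMC = demand: 36.80 + 2.45x = 66.64 - 1.99x → x* = 6.7207.
Consumer price on the demand curve at x*: 66.64 − 1.99×6.7207 = 53.2658.

P = $53.27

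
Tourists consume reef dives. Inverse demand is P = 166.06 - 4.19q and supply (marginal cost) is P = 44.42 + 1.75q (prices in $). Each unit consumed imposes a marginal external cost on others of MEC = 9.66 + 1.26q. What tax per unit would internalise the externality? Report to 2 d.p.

Social marginal benefit = demand − MEC = 156.40 - 5.45q.
Set SMB = MC: 156.40 - 5.45q = 44.42 + 1.75q → q* = 15.5528.
The Pigouvian tax equals MEC at q*: 9.66 + 1.26×15.5528 = 29.2565.

tax = $29.26 per unit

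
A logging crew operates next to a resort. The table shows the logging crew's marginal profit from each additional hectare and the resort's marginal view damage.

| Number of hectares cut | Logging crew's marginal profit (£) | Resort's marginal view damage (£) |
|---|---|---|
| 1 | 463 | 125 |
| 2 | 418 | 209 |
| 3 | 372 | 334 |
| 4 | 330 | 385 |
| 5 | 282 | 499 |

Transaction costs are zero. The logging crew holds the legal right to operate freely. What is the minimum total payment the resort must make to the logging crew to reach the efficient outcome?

£612

Left alone the logging crew would choose level 5 (marginal profit stays positive).
Efficient level: k* = 3 (marginal profit ≥ marginal view damage through 3).
The resort must at least cover the logging crew's forgone profit from cutting 5→3: 330 + 282 = 612.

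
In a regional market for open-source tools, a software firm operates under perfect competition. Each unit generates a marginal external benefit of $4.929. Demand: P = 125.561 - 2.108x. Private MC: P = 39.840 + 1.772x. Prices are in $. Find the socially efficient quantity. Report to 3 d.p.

Social marginal cost = private MC − MEB = 34.911 + 1.772x.
Set SMC = demand: 34.911 + 1.772x = 125.561 - 2.108x → x* = 23.3634.

x* = 23.363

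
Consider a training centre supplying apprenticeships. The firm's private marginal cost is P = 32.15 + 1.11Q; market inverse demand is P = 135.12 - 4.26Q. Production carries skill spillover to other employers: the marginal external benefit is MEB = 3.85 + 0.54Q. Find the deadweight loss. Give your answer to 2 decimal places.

DWL = 20.89

Market equilibrium (private): 32.15 + 1.11Q = 135.12 - 4.26Q → Q_m = 19.1750.
Social marginal cost = private MC − MEB = 28.30 + 0.57Q.
Set SMC = demand: 28.30 + 0.57Q = 135.12 - 4.26Q → Q* = 22.1159.
The loss is the area between SMC and demand from Q* to Q_m; with linear curves that's a triangle of height MEB(Q_m).
DWL = ½ × 2.9409 × 14.2045 = 20.8870.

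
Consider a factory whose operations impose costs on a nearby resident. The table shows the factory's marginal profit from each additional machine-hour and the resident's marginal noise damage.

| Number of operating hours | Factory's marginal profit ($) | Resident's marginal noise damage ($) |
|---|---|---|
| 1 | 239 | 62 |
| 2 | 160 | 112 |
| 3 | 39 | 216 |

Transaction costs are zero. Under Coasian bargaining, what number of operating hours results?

2

Bargaining reaches the level where marginal profit last exceeds marginal noise damage.
That holds through level 2 (160 ≥ 112) but not at 3 (39 < 216).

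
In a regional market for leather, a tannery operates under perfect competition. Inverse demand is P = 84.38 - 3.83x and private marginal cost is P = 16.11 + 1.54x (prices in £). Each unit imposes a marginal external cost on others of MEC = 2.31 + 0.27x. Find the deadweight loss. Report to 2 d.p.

Market equilibrium (private): 16.11 + 1.54x = 84.38 - 3.83x → x_m = 12.7132.
Social marginal cost = private MC + MEC = 18.42 + 1.81x.
Set SMC = demand: 18.42 + 1.81x = 84.38 - 3.83x → x* = 11.6950.
Between x* and x_m the wedge SMC − demand runs linearly from 0 to MEC(x_m), so the loss is a triangle.
DWL = ½ × 1.0182 × 5.7426 = 2.9236.

DWL = £2.92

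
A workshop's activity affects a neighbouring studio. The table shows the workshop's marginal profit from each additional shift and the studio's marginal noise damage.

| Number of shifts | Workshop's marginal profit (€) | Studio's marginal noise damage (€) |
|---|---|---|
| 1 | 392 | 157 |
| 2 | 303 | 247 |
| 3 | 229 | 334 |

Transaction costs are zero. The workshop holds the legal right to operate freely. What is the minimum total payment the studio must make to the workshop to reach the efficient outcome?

Left alone the workshop would choose level 3 (marginal profit stays positive).
Efficient level: k* = 2 (marginal profit ≥ marginal noise damage through 2).
The studio must at least cover the workshop's forgone profit from cutting 3→2: 229 = 229.

€229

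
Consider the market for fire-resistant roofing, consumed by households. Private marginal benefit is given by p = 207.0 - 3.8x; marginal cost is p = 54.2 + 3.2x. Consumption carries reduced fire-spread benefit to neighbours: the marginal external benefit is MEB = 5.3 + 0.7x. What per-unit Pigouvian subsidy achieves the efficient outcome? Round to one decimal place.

Social marginal benefit = demand + MEB = 212.3 - 3.1x.
Set SMB = MC: 212.3 - 3.1x = 54.2 + 3.2x → x* = 25.0952.
The Pigouvian subsidy equals MEB at x*: 5.3 + 0.7×25.0952 = 22.8666.

subsidy = 22.9 per unit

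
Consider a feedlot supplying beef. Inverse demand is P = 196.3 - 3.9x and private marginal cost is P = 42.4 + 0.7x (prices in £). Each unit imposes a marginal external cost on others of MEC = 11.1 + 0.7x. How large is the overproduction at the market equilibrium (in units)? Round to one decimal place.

Market equilibrium (private): 42.4 + 0.7x = 196.3 - 3.9x → x_m = 33.4565.
Social marginal cost = private MC + MEC = 53.5 + 1.4x.
Set SMC = demand: 53.5 + 1.4x = 196.3 - 3.9x → x* = 26.9434.
Gap = |33.4565 − 26.9434| = 6.5131.

6.5 units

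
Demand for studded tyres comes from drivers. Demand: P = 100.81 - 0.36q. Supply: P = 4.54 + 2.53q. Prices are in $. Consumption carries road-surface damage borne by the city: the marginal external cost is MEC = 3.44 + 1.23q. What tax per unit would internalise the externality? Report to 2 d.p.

tax = $31.15 per unit

Social marginal benefit = demand − MEC = 97.37 - 1.59q.
Set SMB = MC: 97.37 - 1.59q = 4.54 + 2.53q → q* = 22.5316.
The Pigouvian tax equals MEC at q*: 3.44 + 1.23×22.5316 = 31.1539.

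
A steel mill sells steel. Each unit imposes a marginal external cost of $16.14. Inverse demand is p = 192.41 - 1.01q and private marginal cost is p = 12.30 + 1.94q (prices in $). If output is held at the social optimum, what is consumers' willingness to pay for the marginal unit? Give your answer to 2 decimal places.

Social marginal cost = private MC + MEC = 28.44 + 1.94q.
Set SMC = demand: 28.44 + 1.94q = 192.41 - 1.01q → q* = 55.5831.
Consumer price on the demand curve at q*: 192.41 − 1.01×55.5831 = 136.2711.

P = $136.27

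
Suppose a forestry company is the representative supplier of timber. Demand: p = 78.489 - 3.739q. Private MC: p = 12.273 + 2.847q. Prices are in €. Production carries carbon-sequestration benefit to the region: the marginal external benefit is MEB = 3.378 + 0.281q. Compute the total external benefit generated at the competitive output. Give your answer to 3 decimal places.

Market equilibrium (private): 12.273 + 2.847q = 78.489 - 3.739q → q_m = 10.0541.
Total external benefit = ∫₀^{q_m} (3.378 + 0.281q) dq = 3.378×10.0541 + ½×0.281×10.0541² = 48.1652.

€48.165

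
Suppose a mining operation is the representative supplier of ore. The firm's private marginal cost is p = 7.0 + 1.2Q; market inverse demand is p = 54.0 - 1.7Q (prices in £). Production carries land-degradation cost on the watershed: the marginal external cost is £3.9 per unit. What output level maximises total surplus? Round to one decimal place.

Social marginal cost = private MC + MEC = 10.9 + 1.2Q.
Set SMC = demand: 10.9 + 1.2Q = 54.0 - 1.7Q → Q* = 14.8621.

Q* = 14.9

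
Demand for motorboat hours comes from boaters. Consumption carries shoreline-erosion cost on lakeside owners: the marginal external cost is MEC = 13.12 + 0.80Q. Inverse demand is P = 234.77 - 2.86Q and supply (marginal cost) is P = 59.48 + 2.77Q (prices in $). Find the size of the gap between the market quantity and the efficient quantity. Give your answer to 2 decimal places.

5.91 units

Market equilibrium (private): 59.48 + 2.77Q = 234.77 - 2.86Q → Q_m = 31.1350.
Social marginal benefit = demand − MEC = 221.65 - 3.66Q.
Set SMB = MC: 221.65 - 3.66Q = 59.48 + 2.77Q → Q* = 25.2208.
Gap = |31.1350 − 25.2208| = 5.9142.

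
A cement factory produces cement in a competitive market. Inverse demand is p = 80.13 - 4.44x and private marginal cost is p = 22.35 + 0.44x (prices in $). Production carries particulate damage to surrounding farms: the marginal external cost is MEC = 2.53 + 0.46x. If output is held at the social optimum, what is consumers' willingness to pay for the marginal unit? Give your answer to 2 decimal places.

Social marginal cost = private MC + MEC = 24.88 + 0.90x.
Set SMC = demand: 24.88 + 0.90x = 80.13 - 4.44x → x* = 10.3464.
Consumer price on the demand curve at x*: 80.13 − 4.44×10.3464 = 34.1920.

P = $34.19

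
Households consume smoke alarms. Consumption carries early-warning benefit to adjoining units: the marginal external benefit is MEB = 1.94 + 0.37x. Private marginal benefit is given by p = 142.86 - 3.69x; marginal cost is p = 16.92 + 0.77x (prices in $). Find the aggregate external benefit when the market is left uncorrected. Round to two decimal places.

Market equilibrium (private): 16.92 + 0.77x = 142.86 - 3.69x → x_m = 28.2377.
Total external benefit = ∫₀^{x_m} (1.94 + 0.37x) dx = 1.94×28.2377 + ½×0.37×28.2377² = 202.2942.

$202.29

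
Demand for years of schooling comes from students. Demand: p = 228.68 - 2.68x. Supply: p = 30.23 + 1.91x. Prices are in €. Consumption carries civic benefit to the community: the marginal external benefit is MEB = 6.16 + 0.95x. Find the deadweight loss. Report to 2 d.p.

Market equilibrium (private): 30.23 + 1.91x = 228.68 - 2.68x → x_m = 43.2353.
Social marginal benefit = demand + MEB = 234.84 - 1.73x.
Set SMB = MC: 234.84 - 1.73x = 30.23 + 1.91x → x* = 56.2115.
Between x* and x_m the wedge SMB − MC runs linearly from 0 to MEB(x_m), so the loss is a triangle.
DWL = ½ × 12.9762 × 47.2335 = 306.4557.

DWL = €306.46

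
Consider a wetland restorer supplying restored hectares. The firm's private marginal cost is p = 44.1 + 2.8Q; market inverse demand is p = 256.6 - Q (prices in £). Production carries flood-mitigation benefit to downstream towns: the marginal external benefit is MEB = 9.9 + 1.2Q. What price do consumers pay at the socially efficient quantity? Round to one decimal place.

Social marginal cost = private MC − MEB = 34.2 + 1.6Q.
Set SMC = demand: 34.2 + 1.6Q = 256.6 - Q → Q* = 85.5385.
Consumer price on the demand curve at Q*: 256.6 − 1.0×85.5385 = 171.0615.

P = £171.1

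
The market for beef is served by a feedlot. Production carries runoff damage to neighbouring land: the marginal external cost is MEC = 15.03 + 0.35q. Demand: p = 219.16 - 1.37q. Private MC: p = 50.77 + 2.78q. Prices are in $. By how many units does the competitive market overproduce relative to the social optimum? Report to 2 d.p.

6.50 units

Market equilibrium (private): 50.77 + 2.78q = 219.16 - 1.37q → q_m = 40.5759.
Social marginal cost = private MC + MEC = 65.80 + 3.13q.
Set SMC = demand: 65.80 + 3.13q = 219.16 - 1.37q → q* = 34.0800.
Gap = |40.5759 − 34.0800| = 6.4959.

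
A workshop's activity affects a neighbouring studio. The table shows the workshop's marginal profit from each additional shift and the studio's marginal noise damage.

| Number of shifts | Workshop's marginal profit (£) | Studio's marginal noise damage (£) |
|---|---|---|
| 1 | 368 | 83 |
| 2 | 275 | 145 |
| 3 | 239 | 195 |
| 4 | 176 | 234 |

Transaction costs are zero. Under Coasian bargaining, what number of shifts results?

Bargaining reaches the level where marginal profit last exceeds marginal noise damage.
That holds through level 3 (239 ≥ 195) but not at 4 (176 < 234).

3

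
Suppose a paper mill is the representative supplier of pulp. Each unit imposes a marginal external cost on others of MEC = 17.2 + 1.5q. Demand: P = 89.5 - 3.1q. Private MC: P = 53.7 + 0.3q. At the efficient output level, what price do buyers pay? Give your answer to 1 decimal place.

P = 77.7

Social marginal cost = private MC + MEC = 70.9 + 1.8q.
Set SMC = demand: 70.9 + 1.8q = 89.5 - 3.1q → q* = 3.7959.
Consumer price on the demand curve at q*: 89.5 − 3.1×3.7959 = 77.7327.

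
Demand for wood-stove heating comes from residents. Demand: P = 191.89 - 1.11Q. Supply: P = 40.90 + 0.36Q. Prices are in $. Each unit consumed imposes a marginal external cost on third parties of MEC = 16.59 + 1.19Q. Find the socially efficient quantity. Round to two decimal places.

Q* = 50.53

Social marginal benefit = demand − MEC = 175.30 - 2.30Q.
Set SMB = MC: 175.30 - 2.30Q = 40.90 + 0.36Q → Q* = 50.5263.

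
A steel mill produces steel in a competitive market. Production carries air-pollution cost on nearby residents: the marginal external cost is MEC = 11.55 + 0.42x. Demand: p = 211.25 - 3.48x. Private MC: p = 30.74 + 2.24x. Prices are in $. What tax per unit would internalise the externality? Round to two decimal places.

tax = $23.11 per unit

Social marginal cost = private MC + MEC = 42.29 + 2.66x.
Set SMC = demand: 42.29 + 2.66x = 211.25 - 3.48x → x* = 27.5179.
The Pigouvian tax equals MEC at x*: 11.55 + 0.42×27.5179 = 23.1075.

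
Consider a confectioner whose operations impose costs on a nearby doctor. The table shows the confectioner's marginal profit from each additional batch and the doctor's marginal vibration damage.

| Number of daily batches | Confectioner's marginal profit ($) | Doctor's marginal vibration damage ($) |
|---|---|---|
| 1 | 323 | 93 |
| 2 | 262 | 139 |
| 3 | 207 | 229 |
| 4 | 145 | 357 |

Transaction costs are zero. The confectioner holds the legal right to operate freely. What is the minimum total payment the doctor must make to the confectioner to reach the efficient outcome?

Left alone the confectioner would choose level 4 (marginal profit stays positive).
Efficient level: k* = 2 (marginal profit ≥ marginal vibration damage through 2).
The doctor must at least cover the confectioner's forgone profit from cutting 4→2: 207 + 145 = 352.

$352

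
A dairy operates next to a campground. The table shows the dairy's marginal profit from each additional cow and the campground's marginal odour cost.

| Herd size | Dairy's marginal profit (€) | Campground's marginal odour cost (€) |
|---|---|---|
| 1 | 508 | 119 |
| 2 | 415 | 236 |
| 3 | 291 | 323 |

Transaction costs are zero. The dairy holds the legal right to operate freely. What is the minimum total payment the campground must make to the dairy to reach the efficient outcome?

Left alone the dairy would choose level 3 (marginal profit stays positive).
Efficient level: k* = 2 (marginal profit ≥ marginal odour cost through 2).
The campground must at least cover the dairy's forgone profit from cutting 3→2: 291 = 291.

€291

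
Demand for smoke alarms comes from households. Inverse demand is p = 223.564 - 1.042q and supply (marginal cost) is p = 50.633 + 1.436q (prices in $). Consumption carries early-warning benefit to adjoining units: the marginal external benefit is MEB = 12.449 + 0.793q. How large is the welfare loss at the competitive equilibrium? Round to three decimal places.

Market equilibrium (private): 50.633 + 1.436q = 223.564 - 1.042q → q_m = 69.7865.
Social marginal benefit = demand + MEB = 236.013 - 0.249q.
Set SMB = MC: 236.013 - 0.249q = 50.633 + 1.436q → q* = 110.0178.
The welfare-loss triangle has base |q_m − q*| and height MEB(q_m) (the vertical gap between SMB and MC is zero at q* and MEB at q_m).
DWL = ½ × 40.2313 × 67.7897 = 1363.6339.

DWL = $1363.634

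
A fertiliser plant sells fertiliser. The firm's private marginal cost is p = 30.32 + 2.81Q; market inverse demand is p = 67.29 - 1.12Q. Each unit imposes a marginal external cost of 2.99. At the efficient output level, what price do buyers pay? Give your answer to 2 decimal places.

P = 57.61

Social marginal cost = private MC + MEC = 33.31 + 2.81Q.
Set SMC = demand: 33.31 + 2.81Q = 67.29 - 1.12Q → Q* = 8.6463.
Consumer price on the demand curve at Q*: 67.29 − 1.12×8.6463 = 57.6061.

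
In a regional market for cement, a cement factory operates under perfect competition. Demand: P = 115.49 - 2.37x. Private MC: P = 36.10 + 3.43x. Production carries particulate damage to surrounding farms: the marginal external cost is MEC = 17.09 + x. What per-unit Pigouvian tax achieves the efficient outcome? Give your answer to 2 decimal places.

Social marginal cost = private MC + MEC = 53.19 + 4.43x.
Set SMC = demand: 53.19 + 4.43x = 115.49 - 2.37x → x* = 9.1618.
The Pigouvian tax equals MEC at x*: 17.09 + 1.00×9.1618 = 26.2518.

tax = 26.25 per unit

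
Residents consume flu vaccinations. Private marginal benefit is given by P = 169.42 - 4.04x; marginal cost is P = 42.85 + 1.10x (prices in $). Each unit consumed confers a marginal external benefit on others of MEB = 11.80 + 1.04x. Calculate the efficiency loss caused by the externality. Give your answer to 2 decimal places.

DWL = $170.67

Market equilibrium (private): 42.85 + 1.10x = 169.42 - 4.04x → x_m = 24.6245.
Social marginal benefit = demand + MEB = 181.22 - 3.00x.
Set SMB = MC: 181.22 - 3.00x = 42.85 + 1.10x → x* = 33.7488.
The welfare-loss triangle has base |x_m − x*| and height MEB(x_m) (the vertical gap between SMB and MC is zero at x* and MEB at x_m).
DWL = ½ × 9.1243 × 37.4095 = 170.6678.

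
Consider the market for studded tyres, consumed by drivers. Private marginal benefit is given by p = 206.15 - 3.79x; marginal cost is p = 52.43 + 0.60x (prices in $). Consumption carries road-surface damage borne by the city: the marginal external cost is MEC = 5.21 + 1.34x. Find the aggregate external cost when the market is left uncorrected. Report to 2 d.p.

$1003.93

Market equilibrium (private): 52.43 + 0.60x = 206.15 - 3.79x → x_m = 35.0159.
Total external cost = ∫₀^{x_m} (5.21 + 1.34x) dx = 5.21×35.0159 + ½×1.34×35.0159² = 1003.9287.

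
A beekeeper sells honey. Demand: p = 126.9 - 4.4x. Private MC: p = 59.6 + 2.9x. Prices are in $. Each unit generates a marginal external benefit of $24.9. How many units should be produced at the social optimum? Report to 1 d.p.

Social marginal cost = private MC − MEB = 34.7 + 2.9x.
Set SMC = demand: 34.7 + 2.9x = 126.9 - 4.4x → x* = 12.6301.

x* = 12.6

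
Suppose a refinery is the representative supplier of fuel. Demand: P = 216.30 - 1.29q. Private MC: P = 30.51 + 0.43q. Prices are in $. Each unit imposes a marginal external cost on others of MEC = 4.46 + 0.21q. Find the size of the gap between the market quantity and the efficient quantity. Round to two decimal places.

Market equilibrium (private): 30.51 + 0.43q = 216.30 - 1.29q → q_m = 108.0174.
Social marginal cost = private MC + MEC = 34.97 + 0.64q.
Set SMC = demand: 34.97 + 0.64q = 216.30 - 1.29q → q* = 93.9534.
Gap = |108.0174 − 93.9534| = 14.0640.

14.06 units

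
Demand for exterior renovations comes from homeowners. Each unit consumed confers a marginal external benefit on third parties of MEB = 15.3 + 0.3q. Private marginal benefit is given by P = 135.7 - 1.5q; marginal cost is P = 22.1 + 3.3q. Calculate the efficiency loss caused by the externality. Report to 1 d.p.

DWL = 55.8

Market equilibrium (private): 22.1 + 3.3q = 135.7 - 1.5q → q_m = 23.6667.
Social marginal benefit = demand + MEB = 151.0 - 1.2q.
Set SMB = MC: 151.0 - 1.2q = 22.1 + 3.3q → q* = 28.6444.
The loss is the area between SMB and MC from q* to q_m; with linear curves that's a triangle of height MEB(q_m).
DWL = ½ × 4.9777 × 22.4000 = 55.7502.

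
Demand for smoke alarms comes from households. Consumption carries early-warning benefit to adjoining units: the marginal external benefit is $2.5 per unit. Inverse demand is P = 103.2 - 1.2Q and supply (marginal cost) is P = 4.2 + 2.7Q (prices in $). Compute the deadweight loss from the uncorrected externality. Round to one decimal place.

DWL = $0.8

Market equilibrium (private): 4.2 + 2.7Q = 103.2 - 1.2Q → Q_m = 25.3846.
Social marginal benefit = demand + MEB = 105.7 - 1.2Q.
Set SMB = MC: 105.7 - 1.2Q = 4.2 + 2.7Q → Q* = 26.0256.
The loss is the area between SMB and MC from Q* to Q_m; with linear curves that's a triangle of height MEB(Q_m).
DWL = ½ × 0.6410 × 2.5000 = 0.8013.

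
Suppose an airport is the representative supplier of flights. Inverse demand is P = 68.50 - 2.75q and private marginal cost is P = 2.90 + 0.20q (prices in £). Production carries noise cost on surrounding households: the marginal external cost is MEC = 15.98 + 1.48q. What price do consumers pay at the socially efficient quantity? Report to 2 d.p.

Social marginal cost = private MC + MEC = 18.88 + 1.68q.
Set SMC = demand: 18.88 + 1.68q = 68.50 - 2.75q → q* = 11.2009.
Consumer price on the demand curve at q*: 68.50 − 2.75×11.2009 = 37.6975.

P = £37.70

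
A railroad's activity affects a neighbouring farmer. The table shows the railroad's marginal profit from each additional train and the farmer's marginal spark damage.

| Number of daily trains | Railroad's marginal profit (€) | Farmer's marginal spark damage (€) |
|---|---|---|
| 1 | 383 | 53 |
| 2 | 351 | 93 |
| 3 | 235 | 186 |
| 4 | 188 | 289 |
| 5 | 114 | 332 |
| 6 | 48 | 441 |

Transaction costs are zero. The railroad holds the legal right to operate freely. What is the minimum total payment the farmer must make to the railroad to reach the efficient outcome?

€350

Left alone the railroad would choose level 6 (marginal profit stays positive).
Efficient level: k* = 3 (marginal profit ≥ marginal spark damage through 3).
The farmer must at least cover the railroad's forgone profit from cutting 6→3: 188 + 114 + 48 = 350.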